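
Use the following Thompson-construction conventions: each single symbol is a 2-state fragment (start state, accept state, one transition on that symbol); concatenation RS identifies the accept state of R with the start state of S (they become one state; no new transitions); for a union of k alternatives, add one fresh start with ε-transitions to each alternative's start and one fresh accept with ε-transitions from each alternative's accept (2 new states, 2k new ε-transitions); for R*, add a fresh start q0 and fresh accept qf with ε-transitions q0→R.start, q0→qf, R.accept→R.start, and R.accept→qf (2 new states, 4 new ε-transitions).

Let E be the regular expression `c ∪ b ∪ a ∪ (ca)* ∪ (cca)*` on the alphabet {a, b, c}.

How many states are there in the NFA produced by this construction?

Per subexpression:
Each of the 8 symbol leaves contributes a 2-state fragment.
  ca — 3 states
  (ca)* — 5 states
  cca — 4 states
  (cca)* — 6 states
  c ∪ b ∪ a ∪ (ca)* ∪ (cca)* — 19 states

19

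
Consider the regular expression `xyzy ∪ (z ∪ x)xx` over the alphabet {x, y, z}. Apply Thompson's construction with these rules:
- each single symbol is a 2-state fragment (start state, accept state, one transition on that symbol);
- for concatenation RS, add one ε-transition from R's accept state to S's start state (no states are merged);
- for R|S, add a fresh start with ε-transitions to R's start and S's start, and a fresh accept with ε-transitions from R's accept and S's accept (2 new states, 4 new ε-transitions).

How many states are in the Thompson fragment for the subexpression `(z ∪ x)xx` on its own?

10

Fragment for `(z ∪ x)xx`:
Each of the 4 symbol leaves contributes a 2-state fragment.
  z ∪ x → 6 states
  (z ∪ x)xx → 10 states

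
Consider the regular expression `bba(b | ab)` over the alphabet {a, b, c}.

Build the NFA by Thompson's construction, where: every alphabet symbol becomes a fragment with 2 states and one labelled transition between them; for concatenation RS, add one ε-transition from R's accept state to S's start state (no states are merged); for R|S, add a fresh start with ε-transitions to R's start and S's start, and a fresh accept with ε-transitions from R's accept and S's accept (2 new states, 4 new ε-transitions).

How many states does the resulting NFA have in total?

Building bottom-up:
Each of the 6 symbol leaves contributes a 2-state fragment.
  ab → 4 states
  b | ab → 8 states
  bba(b | ab) → 14 states

14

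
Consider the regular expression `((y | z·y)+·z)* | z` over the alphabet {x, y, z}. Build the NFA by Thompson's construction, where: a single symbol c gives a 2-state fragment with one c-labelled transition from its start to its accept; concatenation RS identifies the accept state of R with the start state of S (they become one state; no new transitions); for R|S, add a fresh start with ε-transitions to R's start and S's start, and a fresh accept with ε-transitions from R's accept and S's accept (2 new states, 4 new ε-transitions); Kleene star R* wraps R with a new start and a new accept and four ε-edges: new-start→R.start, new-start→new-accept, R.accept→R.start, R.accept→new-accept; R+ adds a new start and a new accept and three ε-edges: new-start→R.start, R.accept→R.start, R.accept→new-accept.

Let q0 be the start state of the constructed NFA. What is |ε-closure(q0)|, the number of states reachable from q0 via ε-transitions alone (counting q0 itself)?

Let C(F) = |ε-closure(F.start)| within fragment F, and note whether F accepts ε. Symbol fragments have C = 1 and do not accept ε. Then:
  z·y : |ε-closure| equals the left operand's closure size = 1 (its accept is not ε-reachable, so the closure stops there)
  y | z·y : |ε-closure| = 1 + 1 + 1 = 3 (the new accept is not ε-reachable since no branch accepts ε)
  (y | z·y)+ : new start ε-reaches only the body's start; the new accept needs a symbol first: |ε-closure| = 1 + 3 = 4
  (y | z·y)+·z : same as the first factor's closure: |ε-closure| = 4
  ((y | z·y)+·z)* : |ε-closure| = 1 (new start) + 4 (body) + 1 (new accept) = 6
  ((y | z·y)+·z)* | z : new start ε-reaches every alternative's start; at least one alternative accepts ε, so the union's new accept is reached too: |ε-closure| = 1 + 6 + 1 + 1 = 9

9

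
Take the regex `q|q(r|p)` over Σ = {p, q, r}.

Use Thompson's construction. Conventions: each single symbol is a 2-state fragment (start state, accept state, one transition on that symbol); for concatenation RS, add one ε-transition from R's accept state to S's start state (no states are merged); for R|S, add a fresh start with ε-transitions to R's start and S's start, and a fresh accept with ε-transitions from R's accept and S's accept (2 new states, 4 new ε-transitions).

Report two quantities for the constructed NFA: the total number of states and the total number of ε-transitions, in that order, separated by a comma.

12, 9

Building bottom-up:
Each of the 4 symbol leaves contributes 2 states and 0 ε-transitions.
  r|p = 6 states, 4 ε-transitions
  q(r|p) = 8 states, 5 ε-transitions
  q|q(r|p) = 12 states, 9 ε-transitions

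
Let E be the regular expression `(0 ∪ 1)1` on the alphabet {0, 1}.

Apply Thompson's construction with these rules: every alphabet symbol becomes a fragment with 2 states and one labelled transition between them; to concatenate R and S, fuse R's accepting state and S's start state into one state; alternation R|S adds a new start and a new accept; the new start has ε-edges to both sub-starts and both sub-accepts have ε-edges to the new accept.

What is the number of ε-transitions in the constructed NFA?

4

Recursing over subexpressions:
Each of the 3 symbol leaves contributes 0 ε-transitions.
  0 ∪ 1 : 4 ε-transitions
  (0 ∪ 1)1 : 4 ε-transitions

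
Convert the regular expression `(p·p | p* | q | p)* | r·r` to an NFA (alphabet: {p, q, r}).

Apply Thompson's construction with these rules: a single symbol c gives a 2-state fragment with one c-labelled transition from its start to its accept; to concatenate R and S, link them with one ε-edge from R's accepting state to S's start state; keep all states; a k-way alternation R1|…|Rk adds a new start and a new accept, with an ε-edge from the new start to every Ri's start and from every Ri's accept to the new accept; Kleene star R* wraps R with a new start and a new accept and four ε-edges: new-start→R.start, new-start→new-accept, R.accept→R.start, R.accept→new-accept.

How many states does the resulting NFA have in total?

Per subexpression:
Each of the 7 symbol leaves contributes a 2-state fragment.
  p·p — 4 states
  p* — 4 states
  p·p | p* | q | p — 14 states
  (p·p | p* | q | p)* — 16 states
  r·r — 4 states
  (p·p | p* | q | p)* | r·r — 22 states

22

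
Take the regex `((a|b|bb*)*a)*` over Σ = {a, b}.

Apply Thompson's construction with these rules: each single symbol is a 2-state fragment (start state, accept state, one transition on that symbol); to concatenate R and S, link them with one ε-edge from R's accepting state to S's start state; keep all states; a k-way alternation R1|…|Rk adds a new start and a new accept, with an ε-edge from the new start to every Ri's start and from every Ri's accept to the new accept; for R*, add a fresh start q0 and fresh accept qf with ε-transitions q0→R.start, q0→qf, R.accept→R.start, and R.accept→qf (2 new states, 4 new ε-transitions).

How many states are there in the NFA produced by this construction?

18

Per subexpression:
Each of the 5 symbol leaves contributes a 2-state fragment.
  b* → 4 states
  bb* → 6 states
  a|b|bb* → 12 states
  (a|b|bb*)* → 14 states
  (a|b|bb*)*a → 16 states
  ((a|b|bb*)*a)* → 18 states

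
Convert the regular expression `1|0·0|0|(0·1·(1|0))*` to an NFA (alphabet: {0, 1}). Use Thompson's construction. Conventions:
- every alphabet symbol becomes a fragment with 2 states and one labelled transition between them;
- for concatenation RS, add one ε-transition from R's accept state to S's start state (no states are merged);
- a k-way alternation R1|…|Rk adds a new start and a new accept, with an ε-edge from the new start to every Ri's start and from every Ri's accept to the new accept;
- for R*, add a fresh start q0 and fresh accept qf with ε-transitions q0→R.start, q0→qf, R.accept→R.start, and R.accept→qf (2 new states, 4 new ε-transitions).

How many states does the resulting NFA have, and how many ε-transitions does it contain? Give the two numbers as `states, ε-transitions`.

22, 19

Recursing over subexpressions:
Each of the 8 symbol leaves contributes 2 states and 0 ε-transitions.
  0·0 : 4 states, 1 ε-transition
  1|0 : 6 states, 4 ε-transitions
  0·1·(1|0) : 10 states, 6 ε-transitions
  (0·1·(1|0))* : 12 states, 10 ε-transitions
  1|0·0|0|(0·1·(1|0))* : 22 states, 19 ε-transitions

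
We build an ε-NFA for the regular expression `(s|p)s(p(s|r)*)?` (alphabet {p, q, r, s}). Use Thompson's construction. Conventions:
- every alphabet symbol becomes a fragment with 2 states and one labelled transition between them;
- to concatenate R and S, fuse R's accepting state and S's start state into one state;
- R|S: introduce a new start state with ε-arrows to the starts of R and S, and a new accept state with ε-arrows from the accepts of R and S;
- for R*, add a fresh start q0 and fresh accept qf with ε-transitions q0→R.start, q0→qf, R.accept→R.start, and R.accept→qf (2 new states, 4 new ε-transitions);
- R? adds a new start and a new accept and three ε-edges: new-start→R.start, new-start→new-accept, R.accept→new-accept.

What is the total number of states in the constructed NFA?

17

Building bottom-up:
Each of the 6 symbol leaves contributes a 2-state fragment.
  s|p : 6 states
  s|r : 6 states
  (s|r)* : 8 states
  p(s|r)* : 9 states
  (p(s|r)*)? : 11 states
  (s|p)s(p(s|r)*)? : 17 states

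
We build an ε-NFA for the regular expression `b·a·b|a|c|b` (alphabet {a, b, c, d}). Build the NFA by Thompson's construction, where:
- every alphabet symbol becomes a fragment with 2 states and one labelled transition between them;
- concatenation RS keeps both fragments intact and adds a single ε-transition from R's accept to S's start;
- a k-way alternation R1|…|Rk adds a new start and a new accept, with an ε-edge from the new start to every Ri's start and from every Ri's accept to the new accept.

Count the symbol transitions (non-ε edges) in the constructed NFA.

Per subexpression:
Each of the 6 symbol leaves contributes exactly 1 symbol transition.
  b·a·b = 3 symbol transitions
  b·a·b|a|c|b = 6 symbol transitions

6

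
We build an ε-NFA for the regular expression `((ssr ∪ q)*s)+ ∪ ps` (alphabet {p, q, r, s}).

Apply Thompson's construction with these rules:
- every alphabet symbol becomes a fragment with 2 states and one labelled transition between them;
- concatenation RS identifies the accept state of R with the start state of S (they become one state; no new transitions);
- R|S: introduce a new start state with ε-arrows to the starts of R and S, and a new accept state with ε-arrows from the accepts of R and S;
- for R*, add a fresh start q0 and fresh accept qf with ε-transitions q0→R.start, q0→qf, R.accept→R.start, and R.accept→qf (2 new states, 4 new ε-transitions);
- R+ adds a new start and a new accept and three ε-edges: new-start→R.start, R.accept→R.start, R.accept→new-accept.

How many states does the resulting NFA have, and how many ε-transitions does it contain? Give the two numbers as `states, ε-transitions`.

Building bottom-up:
Each of the 7 symbol leaves contributes 2 states and 0 ε-transitions.
  ssr : 4 states, 0 ε-transitions
  ssr ∪ q : 8 states, 4 ε-transitions
  (ssr ∪ q)* : 10 states, 8 ε-transitions
  (ssr ∪ q)*s : 11 states, 8 ε-transitions
  ((ssr ∪ q)*s)+ : 13 states, 11 ε-transitions
  ps : 3 states, 0 ε-transitions
  ((ssr ∪ q)*s)+ ∪ ps : 18 states, 15 ε-transitions

18, 15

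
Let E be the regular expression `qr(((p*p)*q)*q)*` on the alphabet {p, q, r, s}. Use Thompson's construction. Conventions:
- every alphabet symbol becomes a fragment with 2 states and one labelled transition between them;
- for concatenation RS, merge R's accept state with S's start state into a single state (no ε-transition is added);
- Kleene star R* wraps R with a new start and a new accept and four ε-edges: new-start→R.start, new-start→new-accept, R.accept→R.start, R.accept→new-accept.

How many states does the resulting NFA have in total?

15

By structural recursion:
Each of the 6 symbol leaves contributes a 2-state fragment.
  p* → 4 states
  p*p → 5 states
  (p*p)* → 7 states
  (p*p)*q → 8 states
  ((p*p)*q)* → 10 states
  ((p*p)*q)*q → 11 states
  (((p*p)*q)*q)* → 13 states
  qr(((p*p)*q)*q)* → 15 states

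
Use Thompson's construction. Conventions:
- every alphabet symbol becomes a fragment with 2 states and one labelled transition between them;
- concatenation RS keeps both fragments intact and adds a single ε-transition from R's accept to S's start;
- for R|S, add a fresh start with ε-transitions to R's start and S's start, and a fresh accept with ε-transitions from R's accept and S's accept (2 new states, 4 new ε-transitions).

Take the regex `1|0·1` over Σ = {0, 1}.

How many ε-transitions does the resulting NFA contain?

5

Per subexpression:
Each of the 3 symbol leaves contributes 0 ε-transitions.
  0·1 = 1 ε-transition
  1|0·1 = 5 ε-transitions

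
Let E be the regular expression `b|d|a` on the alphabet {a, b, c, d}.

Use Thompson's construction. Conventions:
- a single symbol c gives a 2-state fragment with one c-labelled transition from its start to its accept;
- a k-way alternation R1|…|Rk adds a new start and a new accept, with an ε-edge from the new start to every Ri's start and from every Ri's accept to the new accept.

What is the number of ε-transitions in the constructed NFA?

6

Recursing over subexpressions:
Each of the 3 symbol leaves contributes 0 ε-transitions.
  b|d|a : 6 ε-transitions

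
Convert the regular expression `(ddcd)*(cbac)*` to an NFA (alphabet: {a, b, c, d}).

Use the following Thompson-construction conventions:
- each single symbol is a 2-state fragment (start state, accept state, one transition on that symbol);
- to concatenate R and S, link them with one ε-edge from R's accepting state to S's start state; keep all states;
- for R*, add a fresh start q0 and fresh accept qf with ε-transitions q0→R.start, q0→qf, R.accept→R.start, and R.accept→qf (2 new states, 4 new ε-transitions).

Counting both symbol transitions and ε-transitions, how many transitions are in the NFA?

By structural recursion:
Each of the 8 symbol leaves contributes 1 transition (1 symbol, 0 ε).
  ddcd → 7 transitions (4 symbol, 3 ε)
  (ddcd)* → 11 transitions (4 symbol, 7 ε)
  cbac → 7 transitions (4 symbol, 3 ε)
  (cbac)* → 11 transitions (4 symbol, 7 ε)
  (ddcd)*(cbac)* → 23 transitions (8 symbol, 15 ε)

23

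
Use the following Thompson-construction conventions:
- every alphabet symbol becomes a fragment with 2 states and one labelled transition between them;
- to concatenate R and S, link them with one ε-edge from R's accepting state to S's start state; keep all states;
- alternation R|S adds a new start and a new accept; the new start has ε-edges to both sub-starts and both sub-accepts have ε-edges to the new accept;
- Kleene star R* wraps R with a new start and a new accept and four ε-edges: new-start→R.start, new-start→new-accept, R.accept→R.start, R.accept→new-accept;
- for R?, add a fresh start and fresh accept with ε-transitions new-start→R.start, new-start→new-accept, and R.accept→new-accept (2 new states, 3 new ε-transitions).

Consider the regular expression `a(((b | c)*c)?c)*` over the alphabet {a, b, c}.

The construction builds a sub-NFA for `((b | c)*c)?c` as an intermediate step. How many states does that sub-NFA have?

Fragment for `((b | c)*c)?c`:
Each of the 4 symbol leaves contributes a 2-state fragment.
  b | c → 6 states
  (b | c)* → 8 states
  (b | c)*c → 10 states
  ((b | c)*c)? → 12 states
  ((b | c)*c)?c → 14 states

14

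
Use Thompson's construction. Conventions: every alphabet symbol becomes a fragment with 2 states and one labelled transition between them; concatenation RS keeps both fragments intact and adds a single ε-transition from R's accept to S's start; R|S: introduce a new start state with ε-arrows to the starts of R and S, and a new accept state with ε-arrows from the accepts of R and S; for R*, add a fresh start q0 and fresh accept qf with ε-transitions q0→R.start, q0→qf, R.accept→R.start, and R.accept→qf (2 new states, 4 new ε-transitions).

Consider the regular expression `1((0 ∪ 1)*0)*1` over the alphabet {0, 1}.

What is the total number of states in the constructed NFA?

Bottom-up over the parse tree:
Each of the 5 symbol leaves contributes a 2-state fragment.
  0 ∪ 1 → 6 states
  (0 ∪ 1)* → 8 states
  (0 ∪ 1)*0 → 10 states
  ((0 ∪ 1)*0)* → 12 states
  1((0 ∪ 1)*0)*1 → 16 states

16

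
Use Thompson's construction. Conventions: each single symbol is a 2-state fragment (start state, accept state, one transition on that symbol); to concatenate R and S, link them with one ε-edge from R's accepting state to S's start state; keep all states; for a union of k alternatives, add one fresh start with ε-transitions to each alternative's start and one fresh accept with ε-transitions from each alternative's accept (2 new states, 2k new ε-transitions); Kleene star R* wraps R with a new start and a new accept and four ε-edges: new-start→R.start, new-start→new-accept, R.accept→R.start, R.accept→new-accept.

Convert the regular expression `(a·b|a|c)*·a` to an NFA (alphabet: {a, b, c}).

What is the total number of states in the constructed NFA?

Recursing over subexpressions:
Each of the 5 symbol leaves contributes a 2-state fragment.
  a·b = 4 states
  a·b|a|c = 10 states
  (a·b|a|c)* = 12 states
  (a·b|a|c)*·a = 14 states

14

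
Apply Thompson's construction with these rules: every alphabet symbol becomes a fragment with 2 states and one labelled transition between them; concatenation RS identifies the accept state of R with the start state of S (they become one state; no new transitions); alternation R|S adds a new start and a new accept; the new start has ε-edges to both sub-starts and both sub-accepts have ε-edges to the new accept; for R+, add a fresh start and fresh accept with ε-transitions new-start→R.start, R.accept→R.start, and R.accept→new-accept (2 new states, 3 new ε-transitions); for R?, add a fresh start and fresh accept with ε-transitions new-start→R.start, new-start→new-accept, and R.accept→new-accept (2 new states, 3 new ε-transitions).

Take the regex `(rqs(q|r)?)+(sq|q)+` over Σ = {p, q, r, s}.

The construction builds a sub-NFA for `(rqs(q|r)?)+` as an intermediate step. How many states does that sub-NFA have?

Fragment for `(rqs(q|r)?)+`:
Each of the 5 symbol leaves contributes a 2-state fragment.
  q|r — 6 states
  (q|r)? — 8 states
  rqs(q|r)? — 11 states
  (rqs(q|r)?)+ — 13 states

13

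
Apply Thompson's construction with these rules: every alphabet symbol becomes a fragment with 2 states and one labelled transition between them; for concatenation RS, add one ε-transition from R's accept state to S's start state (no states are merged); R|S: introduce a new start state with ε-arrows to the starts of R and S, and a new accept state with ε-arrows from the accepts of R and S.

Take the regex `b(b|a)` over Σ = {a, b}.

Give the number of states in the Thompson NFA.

8

Bottom-up over the parse tree:
Each of the 3 symbol leaves contributes a 2-state fragment.
  b|a — 6 states
  b(b|a) — 8 states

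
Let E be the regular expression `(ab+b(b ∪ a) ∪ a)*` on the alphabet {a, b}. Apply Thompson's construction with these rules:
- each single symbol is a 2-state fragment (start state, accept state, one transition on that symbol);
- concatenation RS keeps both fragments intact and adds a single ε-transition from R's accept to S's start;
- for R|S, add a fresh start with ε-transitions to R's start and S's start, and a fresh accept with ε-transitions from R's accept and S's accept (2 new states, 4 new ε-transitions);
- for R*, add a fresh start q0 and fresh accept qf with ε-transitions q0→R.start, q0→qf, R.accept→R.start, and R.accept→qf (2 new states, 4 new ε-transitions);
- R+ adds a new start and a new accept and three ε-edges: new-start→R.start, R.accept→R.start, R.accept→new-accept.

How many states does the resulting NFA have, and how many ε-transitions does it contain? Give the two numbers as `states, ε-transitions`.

Building bottom-up:
Each of the 6 symbol leaves contributes 2 states and 0 ε-transitions.
  b+ : 4 states, 3 ε-transitions
  b ∪ a : 6 states, 4 ε-transitions
  ab+b(b ∪ a) : 14 states, 10 ε-transitions
  ab+b(b ∪ a) ∪ a : 18 states, 14 ε-transitions
  (ab+b(b ∪ a) ∪ a)* : 20 states, 18 ε-transitions

20, 18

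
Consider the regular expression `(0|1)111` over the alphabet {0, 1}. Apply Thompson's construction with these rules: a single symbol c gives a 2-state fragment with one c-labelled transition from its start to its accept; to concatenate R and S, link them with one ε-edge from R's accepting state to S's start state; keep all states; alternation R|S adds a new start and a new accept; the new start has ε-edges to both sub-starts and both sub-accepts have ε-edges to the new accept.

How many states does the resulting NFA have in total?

12

Bottom-up over the parse tree:
Each of the 5 symbol leaves contributes a 2-state fragment.
  0|1 = 6 states
  (0|1)111 = 12 states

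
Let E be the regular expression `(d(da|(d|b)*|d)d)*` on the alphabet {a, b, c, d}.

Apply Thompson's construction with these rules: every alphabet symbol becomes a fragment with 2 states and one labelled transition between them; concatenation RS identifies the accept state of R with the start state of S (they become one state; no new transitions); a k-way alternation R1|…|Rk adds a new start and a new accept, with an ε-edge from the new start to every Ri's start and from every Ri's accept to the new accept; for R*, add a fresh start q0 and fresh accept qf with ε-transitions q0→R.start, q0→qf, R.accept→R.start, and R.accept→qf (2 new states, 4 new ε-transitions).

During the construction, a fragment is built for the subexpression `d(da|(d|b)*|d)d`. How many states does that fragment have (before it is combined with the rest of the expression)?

Fragment for `d(da|(d|b)*|d)d`:
Each of the 7 symbol leaves contributes a 2-state fragment.
  da : 3 states
  d|b : 6 states
  (d|b)* : 8 states
  da|(d|b)*|d : 15 states
  d(da|(d|b)*|d)d : 17 states

17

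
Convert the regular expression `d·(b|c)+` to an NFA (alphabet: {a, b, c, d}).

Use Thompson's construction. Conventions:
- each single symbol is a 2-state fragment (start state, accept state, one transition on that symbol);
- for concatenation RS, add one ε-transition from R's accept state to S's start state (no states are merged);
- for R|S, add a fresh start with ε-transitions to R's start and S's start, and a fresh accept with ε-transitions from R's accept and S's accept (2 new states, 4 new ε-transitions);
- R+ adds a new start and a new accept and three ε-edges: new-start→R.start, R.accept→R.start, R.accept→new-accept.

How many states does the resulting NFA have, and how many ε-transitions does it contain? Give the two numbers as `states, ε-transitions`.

10, 8

Per subexpression:
Each of the 3 symbol leaves contributes 2 states and 0 ε-transitions.
  b|c → 6 states, 4 ε-transitions
  (b|c)+ → 8 states, 7 ε-transitions
  d·(b|c)+ → 10 states, 8 ε-transitions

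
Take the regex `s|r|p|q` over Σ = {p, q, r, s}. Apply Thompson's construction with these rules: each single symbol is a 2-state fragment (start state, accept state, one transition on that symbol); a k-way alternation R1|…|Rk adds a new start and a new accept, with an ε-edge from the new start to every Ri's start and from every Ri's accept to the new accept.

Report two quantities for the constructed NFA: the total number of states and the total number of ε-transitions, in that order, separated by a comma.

10, 8

Building bottom-up:
Each of the 4 symbol leaves contributes 2 states and 0 ε-transitions.
  s|r|p|q — 10 states, 8 ε-transitions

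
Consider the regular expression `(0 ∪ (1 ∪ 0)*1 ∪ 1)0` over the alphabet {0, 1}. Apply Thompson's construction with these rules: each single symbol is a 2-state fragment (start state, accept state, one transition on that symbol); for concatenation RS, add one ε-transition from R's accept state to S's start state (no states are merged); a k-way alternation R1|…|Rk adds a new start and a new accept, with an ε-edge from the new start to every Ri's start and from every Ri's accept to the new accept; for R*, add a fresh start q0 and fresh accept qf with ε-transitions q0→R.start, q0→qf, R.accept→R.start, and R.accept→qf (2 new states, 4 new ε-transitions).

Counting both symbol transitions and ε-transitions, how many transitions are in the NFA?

22

Building bottom-up:
Each of the 6 symbol leaves contributes 1 transition (1 symbol, 0 ε).
  1 ∪ 0 — 6 transitions (2 symbol, 4 ε)
  (1 ∪ 0)* — 10 transitions (2 symbol, 8 ε)
  (1 ∪ 0)*1 — 12 transitions (3 symbol, 9 ε)
  0 ∪ (1 ∪ 0)*1 ∪ 1 — 20 transitions (5 symbol, 15 ε)
  (0 ∪ (1 ∪ 0)*1 ∪ 1)0 — 22 transitions (6 symbol, 16 ε)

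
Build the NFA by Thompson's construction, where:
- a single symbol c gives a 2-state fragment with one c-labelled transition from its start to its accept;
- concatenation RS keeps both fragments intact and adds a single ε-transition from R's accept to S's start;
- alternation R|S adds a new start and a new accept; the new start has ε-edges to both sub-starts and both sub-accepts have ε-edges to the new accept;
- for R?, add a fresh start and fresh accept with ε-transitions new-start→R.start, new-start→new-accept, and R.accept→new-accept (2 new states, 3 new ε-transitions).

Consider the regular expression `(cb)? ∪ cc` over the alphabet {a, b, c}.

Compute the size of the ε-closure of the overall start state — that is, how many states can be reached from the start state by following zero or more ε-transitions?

6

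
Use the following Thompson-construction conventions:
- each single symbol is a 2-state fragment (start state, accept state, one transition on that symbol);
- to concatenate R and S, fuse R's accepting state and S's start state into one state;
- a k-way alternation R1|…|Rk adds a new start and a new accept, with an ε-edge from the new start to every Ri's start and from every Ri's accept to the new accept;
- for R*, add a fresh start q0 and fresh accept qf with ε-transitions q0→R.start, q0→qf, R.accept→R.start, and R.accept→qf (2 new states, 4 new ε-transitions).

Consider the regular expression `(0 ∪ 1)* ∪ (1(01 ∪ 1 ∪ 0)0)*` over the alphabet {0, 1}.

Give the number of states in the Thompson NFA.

23

Bottom-up over the parse tree:
Each of the 8 symbol leaves contributes a 2-state fragment.
  0 ∪ 1 — 6 states
  (0 ∪ 1)* — 8 states
  01 — 3 states
  01 ∪ 1 ∪ 0 — 9 states
  1(01 ∪ 1 ∪ 0)0 — 11 states
  (1(01 ∪ 1 ∪ 0)0)* — 13 states
  (0 ∪ 1)* ∪ (1(01 ∪ 1 ∪ 0)0)* — 23 states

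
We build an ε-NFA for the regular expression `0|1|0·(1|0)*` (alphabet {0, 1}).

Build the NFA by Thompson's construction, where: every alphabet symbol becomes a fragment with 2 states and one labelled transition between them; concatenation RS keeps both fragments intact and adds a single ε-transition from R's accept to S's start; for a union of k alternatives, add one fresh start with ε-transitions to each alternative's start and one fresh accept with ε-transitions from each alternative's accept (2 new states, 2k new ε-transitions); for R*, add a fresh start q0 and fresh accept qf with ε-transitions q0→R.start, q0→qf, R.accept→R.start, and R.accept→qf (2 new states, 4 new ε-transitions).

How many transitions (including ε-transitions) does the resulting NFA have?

Recursing over subexpressions:
Each of the 5 symbol leaves contributes 1 transition (1 symbol, 0 ε).
  1|0 = 6 transitions (2 symbol, 4 ε)
  (1|0)* = 10 transitions (2 symbol, 8 ε)
  0·(1|0)* = 12 transitions (3 symbol, 9 ε)
  0|1|0·(1|0)* = 20 transitions (5 symbol, 15 ε)

20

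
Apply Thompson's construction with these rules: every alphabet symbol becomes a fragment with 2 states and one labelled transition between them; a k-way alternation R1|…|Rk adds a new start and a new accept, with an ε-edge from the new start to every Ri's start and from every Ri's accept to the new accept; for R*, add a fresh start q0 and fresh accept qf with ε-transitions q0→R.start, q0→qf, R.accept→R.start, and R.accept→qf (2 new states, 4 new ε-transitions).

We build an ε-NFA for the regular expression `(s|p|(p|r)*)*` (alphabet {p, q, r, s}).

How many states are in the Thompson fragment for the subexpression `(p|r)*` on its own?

8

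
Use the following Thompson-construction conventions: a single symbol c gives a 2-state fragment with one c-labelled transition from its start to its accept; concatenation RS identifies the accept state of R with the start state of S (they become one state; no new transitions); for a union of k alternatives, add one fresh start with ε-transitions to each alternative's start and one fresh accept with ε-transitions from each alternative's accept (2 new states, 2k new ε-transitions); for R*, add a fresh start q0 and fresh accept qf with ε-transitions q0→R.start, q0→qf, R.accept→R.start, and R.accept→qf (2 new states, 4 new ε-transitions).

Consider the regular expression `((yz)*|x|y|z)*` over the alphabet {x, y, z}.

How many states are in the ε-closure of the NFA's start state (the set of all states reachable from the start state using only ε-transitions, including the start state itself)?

10

Let C(F) = |ε-closure(F.start)| within fragment F, and note whether F accepts ε. Symbol fragments have C = 1 and do not accept ε. Then:
  yz → |closure| equals the left operand's closure size = 1 (its accept is not ε-reachable, so the closure stops there)
  (yz)* → new start has ε-edges to the inner start and to the new accept, so |closure| = 2 + 1 = 3
  (yz)*|x|y|z → |closure| = 1 (new start) + (3 + 1 + 1 + 1) + 1 (new accept, since some branch ε-reaches its own accept) = 8
  ((yz)*|x|y|z)* → new start has ε-edges to the inner start and to the new accept, so |closure| = 2 + 8 = 10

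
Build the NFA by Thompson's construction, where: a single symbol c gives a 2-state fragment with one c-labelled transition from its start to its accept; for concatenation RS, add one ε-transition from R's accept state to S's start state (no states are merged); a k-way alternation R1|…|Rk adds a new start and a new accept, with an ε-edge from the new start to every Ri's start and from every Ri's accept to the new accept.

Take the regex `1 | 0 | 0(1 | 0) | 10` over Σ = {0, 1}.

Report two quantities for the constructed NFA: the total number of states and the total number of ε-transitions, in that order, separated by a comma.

18, 14

By structural recursion:
Each of the 7 symbol leaves contributes 2 states and 0 ε-transitions.
  1 | 0 → 6 states, 4 ε-transitions
  0(1 | 0) → 8 states, 5 ε-transitions
  10 → 4 states, 1 ε-transition
  1 | 0 | 0(1 | 0) | 10 → 18 states, 14 ε-transitions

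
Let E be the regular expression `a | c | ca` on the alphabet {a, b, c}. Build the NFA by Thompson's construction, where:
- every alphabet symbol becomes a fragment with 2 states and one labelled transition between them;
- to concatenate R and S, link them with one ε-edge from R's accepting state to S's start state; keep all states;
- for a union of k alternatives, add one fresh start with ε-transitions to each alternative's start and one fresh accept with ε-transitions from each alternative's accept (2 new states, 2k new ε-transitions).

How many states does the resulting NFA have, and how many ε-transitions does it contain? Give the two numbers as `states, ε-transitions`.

10, 7

By structural recursion:
Each of the 4 symbol leaves contributes 2 states and 0 ε-transitions.
  ca → 4 states, 1 ε-transition
  a | c | ca → 10 states, 7 ε-transitions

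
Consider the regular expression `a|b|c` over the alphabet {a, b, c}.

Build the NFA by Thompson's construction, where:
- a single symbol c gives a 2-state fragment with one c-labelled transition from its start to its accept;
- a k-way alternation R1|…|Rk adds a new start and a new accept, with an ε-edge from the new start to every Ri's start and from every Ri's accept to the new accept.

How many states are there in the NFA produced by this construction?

8

Per subexpression:
Each of the 3 symbol leaves contributes a 2-state fragment.
  a|b|c : 8 states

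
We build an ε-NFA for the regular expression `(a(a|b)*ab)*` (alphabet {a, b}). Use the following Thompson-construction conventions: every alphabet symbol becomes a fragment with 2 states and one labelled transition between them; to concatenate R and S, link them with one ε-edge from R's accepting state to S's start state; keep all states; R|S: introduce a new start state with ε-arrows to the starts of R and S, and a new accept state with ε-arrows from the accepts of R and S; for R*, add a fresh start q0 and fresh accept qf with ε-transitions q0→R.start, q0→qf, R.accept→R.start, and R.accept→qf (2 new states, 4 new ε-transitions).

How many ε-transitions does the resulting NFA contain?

By structural recursion:
Each of the 5 symbol leaves contributes 0 ε-transitions.
  a|b : 4 ε-transitions
  (a|b)* : 8 ε-transitions
  a(a|b)*ab : 11 ε-transitions
  (a(a|b)*ab)* : 15 ε-transitions

15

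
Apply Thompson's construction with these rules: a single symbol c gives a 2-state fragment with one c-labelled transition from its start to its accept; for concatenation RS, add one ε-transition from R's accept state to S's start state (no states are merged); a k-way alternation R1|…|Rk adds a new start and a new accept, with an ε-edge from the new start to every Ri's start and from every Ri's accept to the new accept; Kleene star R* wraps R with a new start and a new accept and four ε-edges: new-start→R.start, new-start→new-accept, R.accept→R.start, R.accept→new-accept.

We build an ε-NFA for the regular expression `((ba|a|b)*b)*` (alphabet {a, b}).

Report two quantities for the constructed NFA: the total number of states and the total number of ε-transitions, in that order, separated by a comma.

16, 16

Recursing over subexpressions:
Each of the 5 symbol leaves contributes 2 states and 0 ε-transitions.
  ba → 4 states, 1 ε-transition
  ba|a|b → 10 states, 7 ε-transitions
  (ba|a|b)* → 12 states, 11 ε-transitions
  (ba|a|b)*b → 14 states, 12 ε-transitions
  ((ba|a|b)*b)* → 16 states, 16 ε-transitions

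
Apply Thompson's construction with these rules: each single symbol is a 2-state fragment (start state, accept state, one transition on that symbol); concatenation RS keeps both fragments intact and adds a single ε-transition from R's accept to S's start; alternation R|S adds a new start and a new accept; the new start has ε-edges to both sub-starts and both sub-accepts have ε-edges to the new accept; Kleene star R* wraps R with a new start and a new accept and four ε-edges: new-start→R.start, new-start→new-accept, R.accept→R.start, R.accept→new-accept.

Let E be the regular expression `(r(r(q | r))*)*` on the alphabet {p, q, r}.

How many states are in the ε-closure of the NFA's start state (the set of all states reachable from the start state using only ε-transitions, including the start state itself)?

3

Let C(F) = |ε-closure(F.start)| within fragment F, and note whether F accepts ε. Symbol fragments have C = 1 and do not accept ε. Then:
  q | r → |closure| = 1 + 1 + 1 = 3 (the new accept is not ε-reachable since no branch accepts ε)
  r(q | r) → same as the first factor's closure: |closure| = 1
  (r(q | r))* → new start has ε-edges to the inner start and to the new accept, so |closure| = 2 + 1 = 3
  r(r(q | r))* → |closure| equals the left operand's closure size = 1 (its accept is not ε-reachable, so the closure stops there)
  (r(r(q | r))*)* → the star's fresh start ε-reaches both the body's start and the fresh accept: |closure| = 2 + 1 = 3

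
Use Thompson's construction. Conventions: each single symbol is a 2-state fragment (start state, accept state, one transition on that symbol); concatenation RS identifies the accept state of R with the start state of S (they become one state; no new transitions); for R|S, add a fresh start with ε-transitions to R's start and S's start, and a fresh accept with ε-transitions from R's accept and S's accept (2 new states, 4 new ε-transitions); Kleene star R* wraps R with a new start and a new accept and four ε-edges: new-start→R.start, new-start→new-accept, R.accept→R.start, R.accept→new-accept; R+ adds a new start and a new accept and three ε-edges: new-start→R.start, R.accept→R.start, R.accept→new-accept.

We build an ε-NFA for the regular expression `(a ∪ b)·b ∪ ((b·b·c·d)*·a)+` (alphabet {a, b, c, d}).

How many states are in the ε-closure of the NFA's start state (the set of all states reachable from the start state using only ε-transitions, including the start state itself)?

8

Let C(F) = |ε-closure(F.start)| within fragment F, and note whether F accepts ε. Symbol fragments have C = 1 and do not accept ε. Then:
  a ∪ b : |closure| = 1 + 1 + 1 = 3 (the new accept is not ε-reachable since no branch accepts ε)
  (a ∪ b)·b : |closure| equals the left operand's closure size = 3 (its accept is not ε-reachable, so the closure stops there)
  b·b·c·d : same as the first factor's closure: |closure| = 1
  (b·b·c·d)* : new start has ε-edges to the inner start and to the new accept, so |closure| = 2 + 1 = 3
  (b·b·c·d)*·a : |closure| = 3 + (1−1) = 3 (closure spills across the concat boundary because the left factor accepts ε)
  ((b·b·c·d)*·a)+ : |closure| = 1 + 3 = 4 (the body doesn't accept ε, so the new accept is not reached)
  (a ∪ b)·b ∪ ((b·b·c·d)*·a)+ : |closure| = 1 + 3 + 4 = 8 (the new accept is not ε-reachable since no branch accepts ε)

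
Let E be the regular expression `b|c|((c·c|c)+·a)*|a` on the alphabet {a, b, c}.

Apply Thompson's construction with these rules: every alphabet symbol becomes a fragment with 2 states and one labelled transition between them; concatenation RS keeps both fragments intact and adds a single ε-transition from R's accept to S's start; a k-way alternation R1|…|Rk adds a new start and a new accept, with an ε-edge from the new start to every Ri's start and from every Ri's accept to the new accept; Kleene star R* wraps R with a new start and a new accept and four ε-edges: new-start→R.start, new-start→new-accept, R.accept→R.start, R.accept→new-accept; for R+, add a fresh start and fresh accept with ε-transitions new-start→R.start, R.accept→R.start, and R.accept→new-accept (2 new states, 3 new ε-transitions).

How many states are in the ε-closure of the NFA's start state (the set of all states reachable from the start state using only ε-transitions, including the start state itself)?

Work bottom-up. For each fragment F, track |ε-closure(F.start)| and whether F's accept lies in that closure (i.e. whether F accepts ε). A single-symbol fragment has closure size 1 and does not accept ε.
  c·c → same as the first factor's closure: |ε-closure| = 1
  c·c|c → new start ε-reaches every alternative's start; none of them accept ε, so the new accept is not reached: |ε-closure| = 1 + 1 + 1 = 3
  (c·c|c)+ → |ε-closure| = 1 + 3 = 4 (the body doesn't accept ε, so the new accept is not reached)
  (c·c|c)+·a → same as the first factor's closure: |ε-closure| = 4
  ((c·c|c)+·a)* → |ε-closure| = 1 (new start) + 4 (body) + 1 (new accept) = 6
  b|c|((c·c|c)+·a)*|a → |ε-closure| = 1 (new start) + (1 + 1 + 6 + 1) + 1 (new accept, since some branch ε-reaches its own accept) = 11

11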